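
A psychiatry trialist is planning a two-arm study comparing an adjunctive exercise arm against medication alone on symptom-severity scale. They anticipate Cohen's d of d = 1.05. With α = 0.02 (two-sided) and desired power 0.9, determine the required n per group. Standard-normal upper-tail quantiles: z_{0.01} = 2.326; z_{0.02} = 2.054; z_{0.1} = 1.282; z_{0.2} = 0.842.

n = 24 per group

For two independent groups with equal n: n = 2·((z_{α/2} + z_β) / d)².
z_{α/2} + z_β = 2.326 + 1.282 = 3.608.
n = 2 × (3.608 / 1.05)² = 2 × 3.436² = 2 × 11.81 = 23.6.
Round up to the next whole participant.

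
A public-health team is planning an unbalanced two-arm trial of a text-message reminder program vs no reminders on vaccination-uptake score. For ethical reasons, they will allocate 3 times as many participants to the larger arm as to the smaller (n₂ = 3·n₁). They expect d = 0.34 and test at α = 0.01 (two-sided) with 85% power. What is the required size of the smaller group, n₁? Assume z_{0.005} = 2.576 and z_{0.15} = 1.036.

With allocation ratio k = n₂/n₁ = 3, Var(x̄₁−x̄₂) = σ²(1/n₁ + 1/(k·n₁)) = σ²·(k+1)/(k·n₁).
So n₁ = (1 + 1/k)·((z_{α/2} + z_β)/d)² = 1.333 × (3.612/0.34)².
n₁ = 1.333 × 112.86 = 150.5.
Round up: n₁ = 151, giving n₂ = 3 × 151 = 453.

n₁ = 151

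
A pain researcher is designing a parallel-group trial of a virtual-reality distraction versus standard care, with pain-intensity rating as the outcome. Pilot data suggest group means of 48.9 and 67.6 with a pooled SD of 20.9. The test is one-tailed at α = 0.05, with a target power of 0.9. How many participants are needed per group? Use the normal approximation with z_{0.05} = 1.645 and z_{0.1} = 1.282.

Cohen's d = |M₁ − M₂| / SD_pooled = |48.9 − 67.6| / 20.9 = 18.7 / 20.9 = 0.895.
For two independent groups with equal n: n = 2·((z_{α} + z_β) / d)².
z_{α} + z_β = 1.645 + 1.282 = 2.927.
n = 2 × (2.927 / 0.895)² = 2 × 3.270² = 2 × 10.70 = 21.4.
Round up to the next whole participant.

n = 22 per group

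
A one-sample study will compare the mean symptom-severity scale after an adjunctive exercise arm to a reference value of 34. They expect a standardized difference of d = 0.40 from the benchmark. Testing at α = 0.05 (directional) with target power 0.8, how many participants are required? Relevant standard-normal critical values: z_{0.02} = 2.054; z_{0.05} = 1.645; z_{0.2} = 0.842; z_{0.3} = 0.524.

n = 39

For a one-sample test: n = ((z_{α} + z_β) / d)².
z_{α} + z_β = 1.645 + 0.842 = 2.487.
n = (2.487 / 0.40)² = 6.218² = 38.66.
Round up.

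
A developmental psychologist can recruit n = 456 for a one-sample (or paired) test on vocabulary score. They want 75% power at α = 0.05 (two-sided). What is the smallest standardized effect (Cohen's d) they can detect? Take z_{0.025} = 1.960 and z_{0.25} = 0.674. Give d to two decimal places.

d_min ≈ 0.12

For a single sample (or paired design) of n = 456: d_min = (z_{α/2} + z_β)/√n.
z-sum = 1.960 + 0.674 = 2.634.
d_min = 2.634 / √456 = 2.634 / 21.354 = 0.123.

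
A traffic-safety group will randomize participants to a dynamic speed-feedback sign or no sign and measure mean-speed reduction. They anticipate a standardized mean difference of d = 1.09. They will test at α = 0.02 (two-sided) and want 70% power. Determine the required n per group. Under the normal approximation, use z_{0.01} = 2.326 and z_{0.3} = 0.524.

For two independent groups with equal n: n = 2·((z_{α/2} + z_β) / d)².
z_{α/2} + z_β = 2.326 + 0.524 = 2.850.
n = 2 × (2.850 / 1.09)² = 2 × 2.615² = 2 × 6.84 = 13.7.
Round up to the next whole participant.

n = 14 per group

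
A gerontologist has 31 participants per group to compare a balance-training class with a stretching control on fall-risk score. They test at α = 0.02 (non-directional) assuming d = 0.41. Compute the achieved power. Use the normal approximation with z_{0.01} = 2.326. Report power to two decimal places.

For two equal groups, power = Φ(d·√(n/2) − z_{α/2}).
d·√(n/2) = 0.41 × √(31/2) = 0.41 × 3.937 = 1.614.
z_β = 1.614 − 2.326 = -0.712.
Power = Φ(-0.712) = 0.238.

power ≈ 0.24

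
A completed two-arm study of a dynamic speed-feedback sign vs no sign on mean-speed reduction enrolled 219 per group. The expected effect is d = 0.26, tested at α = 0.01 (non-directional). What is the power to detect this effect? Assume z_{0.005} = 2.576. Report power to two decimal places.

For two equal groups, power = Φ(d·√(n/2) − z_{α/2}).
d·√(n/2) = 0.26 × √(219/2) = 0.26 × 10.464 = 2.721.
z_β = 2.721 − 2.576 = 0.145.
Power = Φ(0.145) = 0.558.

power ≈ 0.56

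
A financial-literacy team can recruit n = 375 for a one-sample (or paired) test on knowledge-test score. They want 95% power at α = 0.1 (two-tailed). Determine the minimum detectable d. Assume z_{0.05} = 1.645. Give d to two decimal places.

d_min ≈ 0.17

For a single sample (or paired design) of n = 375: d_min = (z_{α/2} + z_β)/√n.
z-sum = 1.645 + 1.645 = 3.290.
d_min = 3.290 / √375 = 3.290 / 19.365 = 0.170.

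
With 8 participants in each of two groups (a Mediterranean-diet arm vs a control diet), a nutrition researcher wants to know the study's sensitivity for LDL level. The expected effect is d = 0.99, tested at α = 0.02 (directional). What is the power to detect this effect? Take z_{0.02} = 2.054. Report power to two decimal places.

For two equal groups, power = Φ(d·√(n/2) − z_{α}).
d·√(n/2) = 0.99 × √(8/2) = 0.99 × 2.000 = 1.980.
z_β = 1.980 − 2.054 = -0.074.
Power = Φ(-0.074) = 0.471.

power ≈ 0.47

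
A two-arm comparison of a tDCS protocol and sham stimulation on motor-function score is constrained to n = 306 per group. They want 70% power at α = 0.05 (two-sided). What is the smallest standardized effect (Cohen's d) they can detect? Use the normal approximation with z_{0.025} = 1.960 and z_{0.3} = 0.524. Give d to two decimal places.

d_min ≈ 0.20

For two independent groups of n = 306 each: d_min = (z_{α/2} + z_β)·√(2/n).
z-sum = 1.960 + 0.524 = 2.484.
d_min = 2.484 × √(2/306) = 2.484 × 0.0808 = 0.201.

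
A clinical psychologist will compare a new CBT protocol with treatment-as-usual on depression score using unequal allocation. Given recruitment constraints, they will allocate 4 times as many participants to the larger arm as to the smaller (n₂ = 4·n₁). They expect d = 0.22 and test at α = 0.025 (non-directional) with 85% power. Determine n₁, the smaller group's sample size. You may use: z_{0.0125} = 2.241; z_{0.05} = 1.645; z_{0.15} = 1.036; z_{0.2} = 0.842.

n₁ = 278

With allocation ratio k = n₂/n₁ = 4, Var(x̄₁−x̄₂) = σ²(1/n₁ + 1/(k·n₁)) = σ²·(k+1)/(k·n₁).
So n₁ = (1 + 1/k)·((z_{α/2} + z_β)/d)² = 1.250 × (3.277/0.22)².
n₁ = 1.250 × 221.87 = 277.3.
Round up: n₁ = 278, giving n₂ = 4 × 278 = 1112.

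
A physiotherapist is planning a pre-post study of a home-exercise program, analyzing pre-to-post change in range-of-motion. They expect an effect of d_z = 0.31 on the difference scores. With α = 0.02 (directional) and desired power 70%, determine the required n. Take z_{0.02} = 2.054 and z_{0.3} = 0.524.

For a paired (one-sample on differences) test: n = ((z_{α} + z_β) / d)².
z_{α} + z_β = 2.054 + 0.524 = 2.578.
n = (2.578 / 0.31)² = 8.316² = 69.16.
Round up.

n = 70 pairs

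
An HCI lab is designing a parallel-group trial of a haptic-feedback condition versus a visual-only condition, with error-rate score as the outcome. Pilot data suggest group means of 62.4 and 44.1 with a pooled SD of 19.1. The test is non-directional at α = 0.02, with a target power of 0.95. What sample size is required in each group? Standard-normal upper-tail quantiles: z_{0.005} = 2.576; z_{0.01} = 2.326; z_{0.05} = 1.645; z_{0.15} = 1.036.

Cohen's d = |M₁ − M₂| / SD_pooled = |62.4 − 44.1| / 19.1 = 18.3 / 19.1 = 0.958.
For two independent groups with equal n: n = 2·((z_{α/2} + z_β) / d)².
z_{α/2} + z_β = 2.326 + 1.645 = 3.971.
n = 2 × (3.971 / 0.958)² = 2 × 4.145² = 2 × 17.18 = 34.4.
Round up to the next whole participant.

n = 35 per group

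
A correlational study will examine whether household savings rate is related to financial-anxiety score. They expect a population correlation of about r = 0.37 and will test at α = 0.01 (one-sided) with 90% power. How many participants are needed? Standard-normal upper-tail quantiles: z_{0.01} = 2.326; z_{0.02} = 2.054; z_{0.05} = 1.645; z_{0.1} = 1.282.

n = 90

Fisher's z: C = ½·ln((1+r)/(1−r)) = ½·ln(2.1746) = 0.3884.
n = ((z_{α} + z_β)/C)² + 3.
(2.326 + 1.282) / 0.3884 = 3.608 / 0.3884 = 9.289.
n = 9.289² + 3 = 86.29 + 3 = 89.3.
Round up.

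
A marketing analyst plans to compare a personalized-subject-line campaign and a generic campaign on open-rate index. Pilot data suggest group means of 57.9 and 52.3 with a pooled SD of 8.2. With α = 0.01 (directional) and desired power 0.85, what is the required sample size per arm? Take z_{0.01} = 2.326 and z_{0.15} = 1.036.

Cohen's d = |M₁ − M₂| / SD_pooled = |57.9 − 52.3| / 8.2 = 5.6 / 8.2 = 0.683.
For two independent groups with equal n: n = 2·((z_{α} + z_β) / d)².
z_{α} + z_β = 2.326 + 1.036 = 3.362.
n = 2 × (3.362 / 0.683)² = 2 × 4.922² = 2 × 24.23 = 48.5.
Round up to the next whole participant.

n = 49 per group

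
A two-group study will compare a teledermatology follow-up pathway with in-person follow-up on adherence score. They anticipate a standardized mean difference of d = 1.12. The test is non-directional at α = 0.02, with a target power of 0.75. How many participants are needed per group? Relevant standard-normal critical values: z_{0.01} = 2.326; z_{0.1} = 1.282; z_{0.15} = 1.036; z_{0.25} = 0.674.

For two independent groups with equal n: n = 2·((z_{α/2} + z_β) / d)².
z_{α/2} + z_β = 2.326 + 0.674 = 3.000.
n = 2 × (3.000 / 1.12)² = 2 × 2.679² = 2 × 7.17 = 14.3.
Round up to the next whole participant.

n = 15 per group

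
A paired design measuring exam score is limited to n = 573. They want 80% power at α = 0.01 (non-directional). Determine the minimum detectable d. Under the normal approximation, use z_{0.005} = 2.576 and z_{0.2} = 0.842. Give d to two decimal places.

For a single sample (or paired design) of n = 573: d_min = (z_{α/2} + z_β)/√n.
z-sum = 2.576 + 0.842 = 3.418.
d_min = 3.418 / √573 = 3.418 / 23.937 = 0.143.

d_min ≈ 0.14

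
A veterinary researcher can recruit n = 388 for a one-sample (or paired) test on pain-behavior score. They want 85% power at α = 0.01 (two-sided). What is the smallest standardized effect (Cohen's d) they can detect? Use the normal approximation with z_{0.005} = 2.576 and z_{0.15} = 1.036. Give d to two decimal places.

d_min ≈ 0.18

For a single sample (or paired design) of n = 388: d_min = (z_{α/2} + z_β)/√n.
z-sum = 2.576 + 1.036 = 3.612.
d_min = 3.612 / √388 = 3.612 / 19.698 = 0.183.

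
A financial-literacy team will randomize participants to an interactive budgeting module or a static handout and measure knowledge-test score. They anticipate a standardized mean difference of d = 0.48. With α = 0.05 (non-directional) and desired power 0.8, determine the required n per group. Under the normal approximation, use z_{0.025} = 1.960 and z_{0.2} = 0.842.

For two independent groups with equal n: n = 2·((z_{α/2} + z_β) / d)².
z_{α/2} + z_β = 1.960 + 0.842 = 2.802.
n = 2 × (2.802 / 0.48)² = 2 × 5.838² = 2 × 34.08 = 68.2.
Round up to the next whole participant.

n = 69 per group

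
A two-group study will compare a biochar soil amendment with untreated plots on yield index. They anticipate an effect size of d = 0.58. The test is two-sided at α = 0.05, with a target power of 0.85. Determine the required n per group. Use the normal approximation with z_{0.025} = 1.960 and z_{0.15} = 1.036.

n = 54 per group

For two independent groups with equal n: n = 2·((z_{α/2} + z_β) / d)².
z_{α/2} + z_β = 1.960 + 1.036 = 2.996.
n = 2 × (2.996 / 0.58)² = 2 × 5.166² = 2 × 26.68 = 53.4.
Round up to the next whole participant.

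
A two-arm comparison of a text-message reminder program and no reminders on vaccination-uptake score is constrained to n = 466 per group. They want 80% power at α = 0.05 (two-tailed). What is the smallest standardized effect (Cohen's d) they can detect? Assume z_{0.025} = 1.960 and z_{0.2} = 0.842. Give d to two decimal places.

d_min ≈ 0.18

For two independent groups of n = 466 each: d_min = (z_{α/2} + z_β)·√(2/n).
z-sum = 1.960 + 0.842 = 2.802.
d_min = 2.802 × √(2/466) = 2.802 × 0.0655 = 0.184.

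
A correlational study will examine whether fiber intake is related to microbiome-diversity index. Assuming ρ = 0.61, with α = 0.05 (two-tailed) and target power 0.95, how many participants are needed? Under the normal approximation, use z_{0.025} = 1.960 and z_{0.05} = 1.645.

n = 29

Fisher's z: C = ½·ln((1+r)/(1−r)) = ½·ln(4.1282) = 0.7089.
n = ((z_{α/2} + z_β)/C)² + 3.
(1.960 + 1.645) / 0.7089 = 3.605 / 0.7089 = 5.085.
n = 5.085² + 3 = 25.86 + 3 = 28.9.
Round up.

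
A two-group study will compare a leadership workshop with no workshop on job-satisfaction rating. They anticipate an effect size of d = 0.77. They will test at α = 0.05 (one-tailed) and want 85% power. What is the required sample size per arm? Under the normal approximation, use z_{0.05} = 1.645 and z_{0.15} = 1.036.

n = 25 per group

For two independent groups with equal n: n = 2·((z_{α} + z_β) / d)².
z_{α} + z_β = 1.645 + 1.036 = 2.681.
n = 2 × (2.681 / 0.77)² = 2 × 3.482² = 2 × 12.12 = 24.2.
Round up to the next whole participant.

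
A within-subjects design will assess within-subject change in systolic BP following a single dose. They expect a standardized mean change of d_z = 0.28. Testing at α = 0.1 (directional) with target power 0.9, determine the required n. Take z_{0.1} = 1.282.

n = 84 pairs

For a paired (one-sample on differences) test: n = ((z_{α} + z_β) / d)².
z_{α} + z_β = 1.282 + 1.282 = 2.564.
n = (2.564 / 0.28)² = 9.157² = 83.85.
Round up.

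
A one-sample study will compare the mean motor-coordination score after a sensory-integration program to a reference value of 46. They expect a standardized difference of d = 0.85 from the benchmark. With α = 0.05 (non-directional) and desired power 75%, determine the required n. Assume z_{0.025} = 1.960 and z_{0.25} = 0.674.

For a one-sample test: n = ((z_{α/2} + z_β) / d)².
z_{α/2} + z_β = 1.960 + 0.674 = 2.634.
n = (2.634 / 0.85)² = 3.099² = 9.60.
Round up.

n = 10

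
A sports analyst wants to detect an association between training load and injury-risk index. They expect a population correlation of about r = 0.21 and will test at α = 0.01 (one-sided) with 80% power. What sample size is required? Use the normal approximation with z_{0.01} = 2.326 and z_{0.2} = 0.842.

n = 224

Fisher's z: C = ½·ln((1+r)/(1−r)) = ½·ln(1.5316) = 0.2132.
n = ((z_{α} + z_β)/C)² + 3.
(2.326 + 0.842) / 0.2132 = 3.168 / 0.2132 = 14.859.
n = 14.859² + 3 = 220.80 + 3 = 223.8.
Round up.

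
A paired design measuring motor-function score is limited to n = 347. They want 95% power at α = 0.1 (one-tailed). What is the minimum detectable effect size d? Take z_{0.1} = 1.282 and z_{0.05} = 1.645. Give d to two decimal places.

d_min ≈ 0.16

For a single sample (or paired design) of n = 347: d_min = (z_{α} + z_β)/√n.
z-sum = 1.282 + 1.645 = 2.927.
d_min = 2.927 / √347 = 2.927 / 18.628 = 0.157.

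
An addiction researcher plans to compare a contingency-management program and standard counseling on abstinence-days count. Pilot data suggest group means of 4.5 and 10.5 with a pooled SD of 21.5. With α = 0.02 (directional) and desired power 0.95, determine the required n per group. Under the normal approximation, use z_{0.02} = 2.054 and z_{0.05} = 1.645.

Cohen's d = |M₁ − M₂| / SD_pooled = |4.5 − 10.5| / 21.5 = 6.0 / 21.5 = 0.279.
For two independent groups with equal n: n = 2·((z_{α} + z_β) / d)².
z_{α} + z_β = 2.054 + 1.645 = 3.699.
n = 2 × (3.699 / 0.279)² = 2 × 13.258² = 2 × 175.78 = 351.6.
Round up to the next whole participant.

n = 352 per group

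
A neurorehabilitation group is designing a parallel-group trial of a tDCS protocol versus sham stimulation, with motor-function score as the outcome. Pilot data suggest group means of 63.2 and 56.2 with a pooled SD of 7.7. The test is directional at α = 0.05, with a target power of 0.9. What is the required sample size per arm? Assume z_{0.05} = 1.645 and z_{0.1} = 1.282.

Cohen's d = |M₁ − M₂| / SD_pooled = |63.2 − 56.2| / 7.7 = 7.0 / 7.7 = 0.909.
For two independent groups with equal n: n = 2·((z_{α} + z_β) / d)².
z_{α} + z_β = 1.645 + 1.282 = 2.927.
n = 2 × (2.927 / 0.909)² = 2 × 3.220² = 2 × 10.37 = 20.7.
Round up to the next whole participant.

n = 21 per group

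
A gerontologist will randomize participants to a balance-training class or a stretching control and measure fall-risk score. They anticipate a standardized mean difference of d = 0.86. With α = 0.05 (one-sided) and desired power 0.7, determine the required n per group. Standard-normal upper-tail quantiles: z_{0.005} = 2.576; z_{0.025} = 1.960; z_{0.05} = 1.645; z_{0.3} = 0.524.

n = 13 per group

For two independent groups with equal n: n = 2·((z_{α} + z_β) / d)².
z_{α} + z_β = 1.645 + 0.524 = 2.169.
n = 2 × (2.169 / 0.86)² = 2 × 2.522² = 2 × 6.36 = 12.7.
Round up to the next whole participant.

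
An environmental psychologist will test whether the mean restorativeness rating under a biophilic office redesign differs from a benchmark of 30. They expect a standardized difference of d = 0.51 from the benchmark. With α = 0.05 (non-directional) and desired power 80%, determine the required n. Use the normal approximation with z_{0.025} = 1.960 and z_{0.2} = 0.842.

n = 31

For a one-sample test: n = ((z_{α/2} + z_β) / d)².
z_{α/2} + z_β = 1.960 + 0.842 = 2.802.
n = (2.802 / 0.51)² = 5.494² = 30.19.
Round up.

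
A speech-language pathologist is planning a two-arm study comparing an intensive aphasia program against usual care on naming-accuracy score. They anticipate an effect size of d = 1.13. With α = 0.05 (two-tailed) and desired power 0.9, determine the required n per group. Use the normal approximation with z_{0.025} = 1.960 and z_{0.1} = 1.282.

For two independent groups with equal n: n = 2·((z_{α/2} + z_β) / d)².
z_{α/2} + z_β = 1.960 + 1.282 = 3.242.
n = 2 × (3.242 / 1.13)² = 2 × 2.869² = 2 × 8.23 = 16.5.
Round up to the next whole participant.

n = 17 per group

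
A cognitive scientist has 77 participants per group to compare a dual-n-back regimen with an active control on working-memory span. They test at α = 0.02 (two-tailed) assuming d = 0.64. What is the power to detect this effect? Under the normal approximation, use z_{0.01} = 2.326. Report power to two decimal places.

For two equal groups, power = Φ(d·√(n/2) − z_{α/2}).
d·√(n/2) = 0.64 × √(77/2) = 0.64 × 6.205 = 3.971.
z_β = 3.971 − 2.326 = 1.645.
Power = Φ(1.645) = 0.950.

power ≈ 0.95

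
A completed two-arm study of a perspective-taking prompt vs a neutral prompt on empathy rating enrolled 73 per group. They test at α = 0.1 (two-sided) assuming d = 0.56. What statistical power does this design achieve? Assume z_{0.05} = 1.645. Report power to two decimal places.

power ≈ 0.96

For two equal groups, power = Φ(d·√(n/2) − z_{α/2}).
d·√(n/2) = 0.56 × √(73/2) = 0.56 × 6.042 = 3.383.
z_β = 3.383 − 1.645 = 1.738.
Power = Φ(1.738) = 0.959.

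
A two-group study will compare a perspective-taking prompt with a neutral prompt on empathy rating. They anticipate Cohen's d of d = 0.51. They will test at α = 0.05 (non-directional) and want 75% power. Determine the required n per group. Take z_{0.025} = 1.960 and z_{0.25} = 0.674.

For two independent groups with equal n: n = 2·((z_{α/2} + z_β) / d)².
z_{α/2} + z_β = 1.960 + 0.674 = 2.634.
n = 2 × (2.634 / 0.51)² = 2 × 5.165² = 2 × 26.67 = 53.3.
Round up to the next whole participant.

n = 54 per group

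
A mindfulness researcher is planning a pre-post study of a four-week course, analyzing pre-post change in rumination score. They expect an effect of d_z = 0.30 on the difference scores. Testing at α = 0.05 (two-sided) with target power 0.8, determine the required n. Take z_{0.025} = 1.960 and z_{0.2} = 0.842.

For a paired (one-sample on differences) test: n = ((z_{α/2} + z_β) / d)².
z_{α/2} + z_β = 1.960 + 0.842 = 2.802.
n = (2.802 / 0.30)² = 9.340² = 87.24.
Round up.

n = 88 pairs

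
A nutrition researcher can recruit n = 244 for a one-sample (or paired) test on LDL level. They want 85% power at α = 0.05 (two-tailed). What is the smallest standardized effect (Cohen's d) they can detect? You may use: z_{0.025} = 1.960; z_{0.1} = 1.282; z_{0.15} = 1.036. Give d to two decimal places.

d_min ≈ 0.19

For a single sample (or paired design) of n = 244: d_min = (z_{α/2} + z_β)/√n.
z-sum = 1.960 + 1.036 = 2.996.
d_min = 2.996 / √244 = 2.996 / 15.620 = 0.192.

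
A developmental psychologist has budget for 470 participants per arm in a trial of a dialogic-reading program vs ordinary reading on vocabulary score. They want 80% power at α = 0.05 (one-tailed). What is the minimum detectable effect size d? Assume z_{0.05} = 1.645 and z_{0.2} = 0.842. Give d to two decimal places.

For two independent groups of n = 470 each: d_min = (z_{α} + z_β)·√(2/n).
z-sum = 1.645 + 0.842 = 2.487.
d_min = 2.487 × √(2/470) = 2.487 × 0.0652 = 0.162.

d_min ≈ 0.16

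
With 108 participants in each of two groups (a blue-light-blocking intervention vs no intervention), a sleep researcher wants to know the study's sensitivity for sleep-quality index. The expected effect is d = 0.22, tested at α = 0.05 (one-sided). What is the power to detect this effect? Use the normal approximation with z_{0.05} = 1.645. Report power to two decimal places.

power ≈ 0.49

For two equal groups, power = Φ(d·√(n/2) − z_{α}).
d·√(n/2) = 0.22 × √(108/2) = 0.22 × 7.348 = 1.617.
z_β = 1.617 − 1.645 = -0.028.
Power = Φ(-0.028) = 0.489.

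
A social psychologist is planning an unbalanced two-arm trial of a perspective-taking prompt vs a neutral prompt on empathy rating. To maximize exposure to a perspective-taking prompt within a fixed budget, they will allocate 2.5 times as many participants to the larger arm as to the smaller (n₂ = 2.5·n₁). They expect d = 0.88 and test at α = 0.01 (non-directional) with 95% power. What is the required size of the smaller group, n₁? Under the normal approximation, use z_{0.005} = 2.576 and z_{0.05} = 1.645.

n₁ = 33

With allocation ratio k = n₂/n₁ = 2.5, Var(x̄₁−x̄₂) = σ²(1/n₁ + 1/(k·n₁)) = σ²·(k+1)/(k·n₁).
So n₁ = (1 + 1/k)·((z_{α/2} + z_β)/d)² = 1.400 × (4.221/0.88)².
n₁ = 1.400 × 23.01 = 32.2.
Round up: n₁ = 33, giving n₂ = ⌈2.5 × 33⌉ = ⌈82.5⌉ = 83.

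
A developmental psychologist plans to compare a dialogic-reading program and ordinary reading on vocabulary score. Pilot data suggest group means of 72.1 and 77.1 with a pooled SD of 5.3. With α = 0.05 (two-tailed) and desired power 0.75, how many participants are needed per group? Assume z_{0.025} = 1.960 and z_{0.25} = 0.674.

n = 16 per group

Cohen's d = |M₁ − M₂| / SD_pooled = |72.1 − 77.1| / 5.3 = 5.0 / 5.3 = 0.943.
For two independent groups with equal n: n = 2·((z_{α/2} + z_β) / d)².
z_{α/2} + z_β = 1.960 + 0.674 = 2.634.
n = 2 × (2.634 / 0.943)² = 2 × 2.793² = 2 × 7.80 = 15.6.
Round up to the next whole participant.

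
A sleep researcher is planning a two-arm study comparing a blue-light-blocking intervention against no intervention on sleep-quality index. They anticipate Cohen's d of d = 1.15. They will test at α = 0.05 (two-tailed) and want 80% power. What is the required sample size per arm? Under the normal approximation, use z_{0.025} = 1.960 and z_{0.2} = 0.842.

For two independent groups with equal n: n = 2·((z_{α/2} + z_β) / d)².
z_{α/2} + z_β = 1.960 + 0.842 = 2.802.
n = 2 × (2.802 / 1.15)² = 2 × 2.437² = 2 × 5.94 = 11.9.
Round up to the next whole participant.

n = 12 per group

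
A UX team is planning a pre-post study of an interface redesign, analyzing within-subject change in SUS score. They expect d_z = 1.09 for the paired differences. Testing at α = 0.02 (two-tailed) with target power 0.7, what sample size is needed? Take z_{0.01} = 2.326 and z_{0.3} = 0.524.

n = 7 pairs

For a paired (one-sample on differences) test: n = ((z_{α/2} + z_β) / d)².
z_{α/2} + z_β = 2.326 + 0.524 = 2.850.
n = (2.850 / 1.09)² = 2.615² = 6.84.
Round up.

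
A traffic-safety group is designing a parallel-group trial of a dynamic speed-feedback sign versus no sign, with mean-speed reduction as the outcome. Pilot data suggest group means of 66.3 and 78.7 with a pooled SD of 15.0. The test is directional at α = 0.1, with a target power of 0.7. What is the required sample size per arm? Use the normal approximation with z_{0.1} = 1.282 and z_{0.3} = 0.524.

n = 10 per group

Cohen's d = |M₁ − M₂| / SD_pooled = |66.3 − 78.7| / 15.0 = 12.4 / 15.0 = 0.827.
For two independent groups with equal n: n = 2·((z_{α} + z_β) / d)².
z_{α} + z_β = 1.282 + 0.524 = 1.806.
n = 2 × (1.806 / 0.827)² = 2 × 2.184² = 2 × 4.77 = 9.5.
Round up to the next whole participant.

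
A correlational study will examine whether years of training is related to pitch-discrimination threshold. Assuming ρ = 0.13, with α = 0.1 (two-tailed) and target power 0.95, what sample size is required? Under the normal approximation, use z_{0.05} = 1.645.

n = 637

Fisher's z: C = ½·ln((1+r)/(1−r)) = ½·ln(1.2989) = 0.1307.
n = ((z_{α/2} + z_β)/C)² + 3.
(1.645 + 1.645) / 0.1307 = 3.290 / 0.1307 = 25.172.
n = 25.172² + 3 = 633.64 + 3 = 636.6.
Round up.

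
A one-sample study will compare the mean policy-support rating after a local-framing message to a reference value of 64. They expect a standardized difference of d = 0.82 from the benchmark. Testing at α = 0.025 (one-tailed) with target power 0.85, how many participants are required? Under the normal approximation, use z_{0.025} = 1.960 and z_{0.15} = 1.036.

For a one-sample test: n = ((z_{α} + z_β) / d)².
z_{α} + z_β = 1.960 + 1.036 = 2.996.
n = (2.996 / 0.82)² = 3.654² = 13.35.
Round up.

n = 14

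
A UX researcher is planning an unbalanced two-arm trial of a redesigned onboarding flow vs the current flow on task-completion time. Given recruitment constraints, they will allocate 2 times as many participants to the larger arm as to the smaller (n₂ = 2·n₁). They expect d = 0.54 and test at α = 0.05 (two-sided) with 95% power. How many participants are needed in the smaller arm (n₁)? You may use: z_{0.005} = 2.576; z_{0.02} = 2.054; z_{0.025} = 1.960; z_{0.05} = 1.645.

n₁ = 67

With allocation ratio k = n₂/n₁ = 2, Var(x̄₁−x̄₂) = σ²(1/n₁ + 1/(k·n₁)) = σ²·(k+1)/(k·n₁).
So n₁ = (1 + 1/k)·((z_{α/2} + z_β)/d)² = 1.500 × (3.605/0.54)².
n₁ = 1.500 × 44.57 = 66.9.
Round up: n₁ = 67, giving n₂ = 2 × 67 = 134.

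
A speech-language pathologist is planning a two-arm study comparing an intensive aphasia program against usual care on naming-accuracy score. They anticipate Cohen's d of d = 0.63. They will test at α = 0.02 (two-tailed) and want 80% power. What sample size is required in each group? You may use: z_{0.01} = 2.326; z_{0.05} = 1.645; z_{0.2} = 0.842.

For two independent groups with equal n: n = 2·((z_{α/2} + z_β) / d)².
z_{α/2} + z_β = 2.326 + 0.842 = 3.168.
n = 2 × (3.168 / 0.63)² = 2 × 5.029² = 2 × 25.29 = 50.6.
Round up to the next whole participant.

n = 51 per group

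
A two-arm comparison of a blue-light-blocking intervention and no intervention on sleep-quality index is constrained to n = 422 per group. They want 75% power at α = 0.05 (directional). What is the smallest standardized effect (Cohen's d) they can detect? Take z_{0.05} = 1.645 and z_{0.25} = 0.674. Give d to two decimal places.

d_min ≈ 0.16

For two independent groups of n = 422 each: d_min = (z_{α} + z_β)·√(2/n).
z-sum = 1.645 + 0.674 = 2.319.
d_min = 2.319 × √(2/422) = 2.319 × 0.0688 = 0.160.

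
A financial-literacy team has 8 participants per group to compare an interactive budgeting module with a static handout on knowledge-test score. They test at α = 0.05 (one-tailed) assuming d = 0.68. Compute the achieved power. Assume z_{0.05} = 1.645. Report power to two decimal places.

power ≈ 0.39

For two equal groups, power = Φ(d·√(n/2) − z_{α}).
d·√(n/2) = 0.68 × √(8/2) = 0.68 × 2.000 = 1.360.
z_β = 1.360 − 1.645 = -0.285.
Power = Φ(-0.285) = 0.388.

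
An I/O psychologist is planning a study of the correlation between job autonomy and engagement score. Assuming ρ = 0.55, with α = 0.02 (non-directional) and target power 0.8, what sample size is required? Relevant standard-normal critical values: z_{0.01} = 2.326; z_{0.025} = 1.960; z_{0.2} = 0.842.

Fisher's z: C = ½·ln((1+r)/(1−r)) = ½·ln(3.4444) = 0.6184.
n = ((z_{α/2} + z_β)/C)² + 3.
(2.326 + 0.842) / 0.6184 = 3.168 / 0.6184 = 5.123.
n = 5.123² + 3 = 26.24 + 3 = 29.2.
Round up.

n = 30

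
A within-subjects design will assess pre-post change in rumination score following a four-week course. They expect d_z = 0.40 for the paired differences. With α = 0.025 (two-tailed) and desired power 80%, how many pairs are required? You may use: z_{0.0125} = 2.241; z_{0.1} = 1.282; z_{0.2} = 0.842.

For a paired (one-sample on differences) test: n = ((z_{α/2} + z_β) / d)².
z_{α/2} + z_β = 2.241 + 0.842 = 3.083.
n = (3.083 / 0.40)² = 7.708² = 59.41.
Round up.

n = 60 pairs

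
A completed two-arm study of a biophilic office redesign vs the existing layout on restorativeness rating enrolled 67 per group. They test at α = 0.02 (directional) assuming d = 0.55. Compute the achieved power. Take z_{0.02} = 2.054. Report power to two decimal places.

For two equal groups, power = Φ(d·√(n/2) − z_{α}).
d·√(n/2) = 0.55 × √(67/2) = 0.55 × 5.788 = 3.183.
z_β = 3.183 − 2.054 = 1.129.
Power = Φ(1.129) = 0.871.

power ≈ 0.87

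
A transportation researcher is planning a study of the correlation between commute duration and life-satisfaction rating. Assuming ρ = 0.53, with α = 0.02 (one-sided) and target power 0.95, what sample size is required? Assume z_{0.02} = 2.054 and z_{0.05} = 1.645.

Fisher's z: C = ½·ln((1+r)/(1−r)) = ½·ln(3.2553) = 0.5901.
n = ((z_{α} + z_β)/C)² + 3.
(2.054 + 1.645) / 0.5901 = 3.699 / 0.5901 = 6.268.
n = 6.268² + 3 = 39.29 + 3 = 42.3.
Round up.

n = 43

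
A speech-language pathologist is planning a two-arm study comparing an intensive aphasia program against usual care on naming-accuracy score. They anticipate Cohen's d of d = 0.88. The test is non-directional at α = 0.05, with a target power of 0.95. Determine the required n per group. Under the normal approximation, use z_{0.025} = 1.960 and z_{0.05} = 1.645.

n = 34 per group

For two independent groups with equal n: n = 2·((z_{α/2} + z_β) / d)².
z_{α/2} + z_β = 1.960 + 1.645 = 3.605.
n = 2 × (3.605 / 0.88)² = 2 × 4.097² = 2 × 16.78 = 33.6.
Round up to the next whole participant.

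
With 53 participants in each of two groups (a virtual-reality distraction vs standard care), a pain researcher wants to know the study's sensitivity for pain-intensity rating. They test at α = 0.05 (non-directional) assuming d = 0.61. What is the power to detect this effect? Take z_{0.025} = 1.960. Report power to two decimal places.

power ≈ 0.88

For two equal groups, power = Φ(d·√(n/2) − z_{α/2}).
d·√(n/2) = 0.61 × √(53/2) = 0.61 × 5.148 = 3.140.
z_β = 3.140 − 1.960 = 1.180.
Power = Φ(1.180) = 0.881.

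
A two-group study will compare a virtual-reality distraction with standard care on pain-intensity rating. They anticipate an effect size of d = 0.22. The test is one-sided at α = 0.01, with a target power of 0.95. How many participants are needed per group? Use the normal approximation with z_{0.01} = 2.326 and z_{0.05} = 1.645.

n = 652 per group

For two independent groups with equal n: n = 2·((z_{α} + z_β) / d)².
z_{α} + z_β = 2.326 + 1.645 = 3.971.
n = 2 × (3.971 / 0.22)² = 2 × 18.050² = 2 × 325.80 = 651.6.
Round up to the next whole participant.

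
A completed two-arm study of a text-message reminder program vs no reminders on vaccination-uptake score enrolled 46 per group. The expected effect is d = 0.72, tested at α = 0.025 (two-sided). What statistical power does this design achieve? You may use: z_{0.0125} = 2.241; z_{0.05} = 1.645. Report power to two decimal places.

For two equal groups, power = Φ(d·√(n/2) − z_{α/2}).
d·√(n/2) = 0.72 × √(46/2) = 0.72 × 4.796 = 3.453.
z_β = 3.453 − 2.241 = 1.212.
Power = Φ(1.212) = 0.887.

power ≈ 0.89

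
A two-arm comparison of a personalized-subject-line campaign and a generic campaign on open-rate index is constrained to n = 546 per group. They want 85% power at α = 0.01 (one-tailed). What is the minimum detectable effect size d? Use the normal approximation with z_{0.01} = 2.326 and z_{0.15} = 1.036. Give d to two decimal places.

For two independent groups of n = 546 each: d_min = (z_{α} + z_β)·√(2/n).
z-sum = 2.326 + 1.036 = 3.362.
d_min = 3.362 × √(2/546) = 3.362 × 0.0605 = 0.203.

d_min ≈ 0.20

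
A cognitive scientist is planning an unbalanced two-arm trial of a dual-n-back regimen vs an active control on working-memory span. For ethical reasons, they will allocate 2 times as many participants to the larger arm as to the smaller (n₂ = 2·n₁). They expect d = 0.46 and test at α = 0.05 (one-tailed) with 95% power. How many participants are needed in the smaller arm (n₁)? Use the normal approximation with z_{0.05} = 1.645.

With allocation ratio k = n₂/n₁ = 2, Var(x̄₁−x̄₂) = σ²(1/n₁ + 1/(k·n₁)) = σ²·(k+1)/(k·n₁).
So n₁ = (1 + 1/k)·((z_{α} + z_β)/d)² = 1.500 × (3.290/0.46)².
n₁ = 1.500 × 51.15 = 76.7.
Round up: n₁ = 77, giving n₂ = 2 × 77 = 154.

n₁ = 77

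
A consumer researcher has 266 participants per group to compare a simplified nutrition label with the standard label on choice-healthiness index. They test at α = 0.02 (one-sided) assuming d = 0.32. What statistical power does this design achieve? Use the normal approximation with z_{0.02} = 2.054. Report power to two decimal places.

For two equal groups, power = Φ(d·√(n/2) − z_{α}).
d·√(n/2) = 0.32 × √(266/2) = 0.32 × 11.533 = 3.690.
z_β = 3.690 − 2.054 = 1.636.
Power = Φ(1.636) = 0.949.

power ≈ 0.95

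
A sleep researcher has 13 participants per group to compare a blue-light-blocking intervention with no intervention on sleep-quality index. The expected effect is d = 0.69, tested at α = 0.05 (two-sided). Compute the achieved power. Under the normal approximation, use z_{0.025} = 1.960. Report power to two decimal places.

For two equal groups, power = Φ(d·√(n/2) − z_{α/2}).
d·√(n/2) = 0.69 × √(13/2) = 0.69 × 2.550 = 1.759.
z_β = 1.759 − 1.960 = -0.201.
Power = Φ(-0.201) = 0.420.

power ≈ 0.42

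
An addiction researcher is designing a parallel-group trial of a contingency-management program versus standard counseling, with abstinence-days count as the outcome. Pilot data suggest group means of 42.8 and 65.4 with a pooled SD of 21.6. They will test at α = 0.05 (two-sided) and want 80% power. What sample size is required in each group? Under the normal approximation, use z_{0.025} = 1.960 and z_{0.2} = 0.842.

n = 15 per group

Cohen's d = |M₁ − M₂| / SD_pooled = |42.8 − 65.4| / 21.6 = 22.6 / 21.6 = 1.046.
For two independent groups with equal n: n = 2·((z_{α/2} + z_β) / d)².
z_{α/2} + z_β = 1.960 + 0.842 = 2.802.
n = 2 × (2.802 / 1.046)² = 2 × 2.679² = 2 × 7.18 = 14.4.
Round up to the next whole participant.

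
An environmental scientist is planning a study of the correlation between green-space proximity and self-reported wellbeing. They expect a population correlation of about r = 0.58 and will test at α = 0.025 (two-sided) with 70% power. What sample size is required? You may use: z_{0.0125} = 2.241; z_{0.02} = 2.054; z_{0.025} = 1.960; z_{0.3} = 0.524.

n = 21

Fisher's z: C = ½·ln((1+r)/(1−r)) = ½·ln(3.7619) = 0.6625.
n = ((z_{α/2} + z_β)/C)² + 3.
(2.241 + 0.524) / 0.6625 = 2.765 / 0.6625 = 4.174.
n = 4.174² + 3 = 17.42 + 3 = 20.4.
Round up.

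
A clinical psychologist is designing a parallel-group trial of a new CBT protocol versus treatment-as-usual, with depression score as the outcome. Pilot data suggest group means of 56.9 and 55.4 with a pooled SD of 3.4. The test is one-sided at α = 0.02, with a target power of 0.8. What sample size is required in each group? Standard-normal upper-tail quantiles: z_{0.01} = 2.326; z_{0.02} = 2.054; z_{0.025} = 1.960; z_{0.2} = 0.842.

n = 87 per group

Cohen's d = |M₁ − M₂| / SD_pooled = |56.9 − 55.4| / 3.4 = 1.5 / 3.4 = 0.441.
For two independent groups with equal n: n = 2·((z_{α} + z_β) / d)².
z_{α} + z_β = 2.054 + 0.842 = 2.896.
n = 2 × (2.896 / 0.441)² = 2 × 6.567² = 2 × 43.12 = 86.2.
Round up to the next whole participant.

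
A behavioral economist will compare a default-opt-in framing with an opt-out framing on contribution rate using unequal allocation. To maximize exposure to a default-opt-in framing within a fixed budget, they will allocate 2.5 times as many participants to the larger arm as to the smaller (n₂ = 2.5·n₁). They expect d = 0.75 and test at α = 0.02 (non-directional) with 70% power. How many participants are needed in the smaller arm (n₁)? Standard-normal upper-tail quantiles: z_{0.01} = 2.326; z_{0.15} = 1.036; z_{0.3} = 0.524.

n₁ = 21

With allocation ratio k = n₂/n₁ = 2.5, Var(x̄₁−x̄₂) = σ²(1/n₁ + 1/(k·n₁)) = σ²·(k+1)/(k·n₁).
So n₁ = (1 + 1/k)·((z_{α/2} + z_β)/d)² = 1.400 × (2.850/0.75)².
n₁ = 1.400 × 14.44 = 20.2.
Round up: n₁ = 21, giving n₂ = ⌈2.5 × 21⌉ = ⌈52.5⌉ = 53.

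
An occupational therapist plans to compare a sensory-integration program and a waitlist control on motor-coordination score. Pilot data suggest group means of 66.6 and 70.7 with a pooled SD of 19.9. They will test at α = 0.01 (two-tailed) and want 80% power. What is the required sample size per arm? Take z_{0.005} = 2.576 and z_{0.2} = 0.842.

Cohen's d = |M₁ − M₂| / SD_pooled = |66.6 − 70.7| / 19.9 = 4.1 / 19.9 = 0.206.
For two independent groups with equal n: n = 2·((z_{α/2} + z_β) / d)².
z_{α/2} + z_β = 2.576 + 0.842 = 3.418.
n = 2 × (3.418 / 0.206)² = 2 × 16.592² = 2 × 275.30 = 550.6.
Round up to the next whole participant.

n = 551 per group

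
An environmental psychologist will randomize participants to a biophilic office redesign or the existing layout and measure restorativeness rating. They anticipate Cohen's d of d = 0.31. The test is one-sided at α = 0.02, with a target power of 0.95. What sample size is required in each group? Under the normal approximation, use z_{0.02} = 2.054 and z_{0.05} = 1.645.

n = 285 per group

For two independent groups with equal n: n = 2·((z_{α} + z_β) / d)².
z_{α} + z_β = 2.054 + 1.645 = 3.699.
n = 2 × (3.699 / 0.31)² = 2 × 11.932² = 2 × 142.38 = 284.8.
Round up to the next whole participant.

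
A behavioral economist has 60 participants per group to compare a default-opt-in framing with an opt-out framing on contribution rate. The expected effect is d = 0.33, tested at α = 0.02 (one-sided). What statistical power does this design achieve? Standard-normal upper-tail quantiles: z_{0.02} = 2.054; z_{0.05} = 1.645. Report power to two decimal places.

power ≈ 0.40

For two equal groups, power = Φ(d·√(n/2) − z_{α}).
d·√(n/2) = 0.33 × √(60/2) = 0.33 × 5.477 = 1.807.
z_β = 1.807 − 2.054 = -0.247.
Power = Φ(-0.247) = 0.403.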